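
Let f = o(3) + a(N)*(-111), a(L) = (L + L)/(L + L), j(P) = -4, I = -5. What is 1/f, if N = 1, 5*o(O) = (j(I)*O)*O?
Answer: -5/591 ≈ -0.0084602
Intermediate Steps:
o(O) = -4*O²/5 (o(O) = ((-4*O)*O)/5 = (-4*O²)/5 = -4*O²/5)
a(L) = 1 (a(L) = (2*L)/((2*L)) = (2*L)*(1/(2*L)) = 1)
f = -591/5 (f = -⅘*3² + 1*(-111) = -⅘*9 - 111 = -36/5 - 111 = -591/5 ≈ -118.20)
1/f = 1/(-591/5) = -5/591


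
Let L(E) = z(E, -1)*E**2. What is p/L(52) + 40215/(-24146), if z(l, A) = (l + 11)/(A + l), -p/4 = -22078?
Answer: 151638026/6121011 ≈ 24.773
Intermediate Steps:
p = 88312 (p = -4*(-22078) = 88312)
z(l, A) = (11 + l)/(A + l)
L(E) = E**2*(11 + E)/(-1 + E) (L(E) = ((11 + E)/(-1 + E))*E**2 = E**2*(11 + E)/(-1 + E))
p/L(52) + 40215/(-24146) = 88312/((52**2*(11 + 52)/(-1 + 52))) + 40215/(-24146) = 88312/((2704*63/51)) + 40215*(-1/24146) = 88312/((2704*(1/51)*63)) - 40215/24146 = 88312/(56784/17) - 40215/24146 = 88312*(17/56784) - 40215/24146 = 26809/1014 - 40215/24146 = 151638026/6121011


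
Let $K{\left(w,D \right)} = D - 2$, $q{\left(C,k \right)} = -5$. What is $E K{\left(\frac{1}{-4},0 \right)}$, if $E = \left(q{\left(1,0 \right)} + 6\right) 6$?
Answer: $-12$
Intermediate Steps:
$K{\left(w,D \right)} = -2 + D$
$E = 6$ ($E = \left(-5 + 6\right) 6 = 1 \cdot 6 = 6$)
$E K{\left(\frac{1}{-4},0 \right)} = 6 \left(-2 + 0\right) = 6 \left(-2\right) = -12$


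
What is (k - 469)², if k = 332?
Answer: 18769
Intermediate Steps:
(k - 469)² = (332 - 469)² = (-137)² = 18769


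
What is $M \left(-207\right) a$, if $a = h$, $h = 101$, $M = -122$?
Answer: $2550654$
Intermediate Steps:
$a = 101$
$M \left(-207\right) a = \left(-122\right) \left(-207\right) 101 = 25254 \cdot 101 = 2550654$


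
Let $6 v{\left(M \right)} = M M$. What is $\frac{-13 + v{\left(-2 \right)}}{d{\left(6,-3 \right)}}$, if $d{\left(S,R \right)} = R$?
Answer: $\frac{37}{9} \approx 4.1111$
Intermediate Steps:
$v{\left(M \right)} = \frac{M^{2}}{6}$ ($v{\left(M \right)} = \frac{M M}{6} = \frac{M^{2}}{6}$)
$\frac{-13 + v{\left(-2 \right)}}{d{\left(6,-3 \right)}} = \frac{-13 + \frac{\left(-2\right)^{2}}{6}}{-3} = - \frac{-13 + \frac{1}{6} \cdot 4}{3} = - \frac{-13 + \frac{2}{3}}{3} = \left(- \frac{1}{3}\right) \left(- \frac{37}{3}\right) = \frac{37}{9}$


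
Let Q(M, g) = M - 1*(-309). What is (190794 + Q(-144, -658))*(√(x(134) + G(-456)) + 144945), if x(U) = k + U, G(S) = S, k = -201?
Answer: 27678552255 + 190959*I*√523 ≈ 2.7679e+10 + 4.3671e+6*I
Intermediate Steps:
x(U) = -201 + U
Q(M, g) = 309 + M (Q(M, g) = M + 309 = 309 + M)
(190794 + Q(-144, -658))*(√(x(134) + G(-456)) + 144945) = (190794 + (309 - 144))*(√((-201 + 134) - 456) + 144945) = (190794 + 165)*(√(-67 - 456) + 144945) = 190959*(√(-523) + 144945) = 190959*(I*√523 + 144945) = 190959*(144945 + I*√523) = 27678552255 + 190959*I*√523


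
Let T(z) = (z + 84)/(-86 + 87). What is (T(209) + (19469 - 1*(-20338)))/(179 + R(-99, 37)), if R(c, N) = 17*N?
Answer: 10025/202 ≈ 49.629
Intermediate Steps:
T(z) = 84 + z (T(z) = (84 + z)/1 = (84 + z)*1 = 84 + z)
(T(209) + (19469 - 1*(-20338)))/(179 + R(-99, 37)) = ((84 + 209) + (19469 - 1*(-20338)))/(179 + 17*37) = (293 + (19469 + 20338))/(179 + 629) = (293 + 39807)/808 = 40100*(1/808) = 10025/202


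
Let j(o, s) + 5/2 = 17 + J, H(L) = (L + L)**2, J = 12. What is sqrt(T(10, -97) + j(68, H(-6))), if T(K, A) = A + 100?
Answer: sqrt(118)/2 ≈ 5.4314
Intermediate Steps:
T(K, A) = 100 + A
H(L) = 4*L**2 (H(L) = (2*L)**2 = 4*L**2)
j(o, s) = 53/2 (j(o, s) = -5/2 + (17 + 12) = -5/2 + 29 = 53/2)
sqrt(T(10, -97) + j(68, H(-6))) = sqrt((100 - 97) + 53/2) = sqrt(3 + 53/2) = sqrt(59/2) = sqrt(118)/2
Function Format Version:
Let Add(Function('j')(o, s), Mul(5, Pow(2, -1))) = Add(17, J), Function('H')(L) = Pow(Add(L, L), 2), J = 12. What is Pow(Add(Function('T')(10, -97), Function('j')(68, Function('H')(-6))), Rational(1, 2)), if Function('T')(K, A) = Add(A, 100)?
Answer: Mul(Rational(1, 2), Pow(118, Rational(1, 2))) ≈ 5.4314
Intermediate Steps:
Function('T')(K, A) = Add(100, A)
Function('H')(L) = Mul(4, Pow(L, 2)) (Function('H')(L) = Pow(Mul(2, L), 2) = Mul(4, Pow(L, 2)))
Function('j')(o, s) = Rational(53, 2) (Function('j')(o, s) = Add(Rational(-5, 2), Add(17, 12)) = Add(Rational(-5, 2), 29) = Rational(53, 2))
Pow(Add(Function('T')(10, -97), Function('j')(68, Function('H')(-6))), Rational(1, 2)) = Pow(Add(Add(100, -97), Rational(53, 2)), Rational(1, 2)) = Pow(Add(3, Rational(53, 2)), Rational(1, 2)) = Pow(Rational(59, 2), Rational(1, 2)) = Mul(Rational(1, 2), Pow(118, Rational(1, 2)))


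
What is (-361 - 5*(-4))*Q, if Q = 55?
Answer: -18755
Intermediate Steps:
(-361 - 5*(-4))*Q = (-361 - 5*(-4))*55 = (-361 + 20)*55 = -341*55 = -18755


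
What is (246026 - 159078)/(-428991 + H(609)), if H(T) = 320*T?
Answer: -86948/234111 ≈ -0.37140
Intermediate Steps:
(246026 - 159078)/(-428991 + H(609)) = (246026 - 159078)/(-428991 + 320*609) = 86948/(-428991 + 194880) = 86948/(-234111) = 86948*(-1/234111) = -86948/234111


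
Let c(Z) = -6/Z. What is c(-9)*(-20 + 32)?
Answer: 8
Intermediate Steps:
c(-9)*(-20 + 32) = (-6/(-9))*(-20 + 32) = -6*(-⅑)*12 = (⅔)*12 = 8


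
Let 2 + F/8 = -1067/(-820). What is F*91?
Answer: -104286/205 ≈ -508.71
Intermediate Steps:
F = -1146/205 (F = -16 + 8*(-1067/(-820)) = -16 + 8*(-1067*(-1/820)) = -16 + 8*(1067/820) = -16 + 2134/205 = -1146/205 ≈ -5.5902)
F*91 = -1146/205*91 = -104286/205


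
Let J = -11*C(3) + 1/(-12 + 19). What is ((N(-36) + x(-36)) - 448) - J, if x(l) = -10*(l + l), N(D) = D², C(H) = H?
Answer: 11206/7 ≈ 1600.9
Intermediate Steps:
x(l) = -20*l
J = -230/7 (J = -11*3 + 1/(-12 + 19) = -33 + 1/7 = -33 + ⅐ = -230/7 ≈ -32.857)
((N(-36) + x(-36)) - 448) - J = (((-36)² - 20*(-36)) - 448) - 1*(-230/7) = ((1296 + 720) - 448) + 230/7 = (2016 - 448) + 230/7 = 1568 + 230/7 = 11206/7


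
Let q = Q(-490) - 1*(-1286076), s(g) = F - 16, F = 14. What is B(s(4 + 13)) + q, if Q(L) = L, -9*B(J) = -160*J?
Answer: 11569954/9 ≈ 1.2856e+6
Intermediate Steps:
s(g) = -2 (s(g) = 14 - 16 = -2)
B(J) = 160*J/9 (B(J) = -(-160)*J/9 = 160*J/9)
q = 1285586 (q = -490 - 1*(-1286076) = -490 + 1286076 = 1285586)
B(s(4 + 13)) + q = (160/9)*(-2) + 1285586 = -320/9 + 1285586 = 11569954/9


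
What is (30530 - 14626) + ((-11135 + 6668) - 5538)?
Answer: 5899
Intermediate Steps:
(30530 - 14626) + ((-11135 + 6668) - 5538) = 15904 + (-4467 - 5538) = 15904 - 10005 = 5899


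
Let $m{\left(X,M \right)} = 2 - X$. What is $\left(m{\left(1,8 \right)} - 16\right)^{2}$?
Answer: $225$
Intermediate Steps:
$\left(m{\left(1,8 \right)} - 16\right)^{2} = \left(\left(2 - 1\right) - 16\right)^{2} = \left(1 - 16\right)^{2} = \left(-15\right)^{2} = 225$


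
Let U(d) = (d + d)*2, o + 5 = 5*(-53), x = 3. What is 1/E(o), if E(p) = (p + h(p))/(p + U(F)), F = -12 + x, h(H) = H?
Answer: 17/30 ≈ 0.56667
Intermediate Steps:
o = -270 (o = -5 + 5*(-53) = -5 - 265 = -270)
F = -9 (F = -12 + 3 = -9)
U(d) = 4*d (U(d) = (2*d)*2 = 4*d)
E(p) = 2*p/(-36 + p) (E(p) = (p + p)/(p + 4*(-9)) = (2*p)/(p - 36) = (2*p)/(-36 + p) = 2*p/(-36 + p))
1/E(o) = 1/(2*(-270)/(-36 - 270)) = 1/(2*(-270)/(-306)) = 1/(2*(-270)*(-1/306)) = 1/(30/17) = 17/30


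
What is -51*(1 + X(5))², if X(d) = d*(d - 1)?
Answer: -22491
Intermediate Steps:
X(d) = d*(-1 + d)
-51*(1 + X(5))² = -51*(1 + 5*(-1 + 5))² = -51*(1 + 5*4)² = -51*(1 + 20)² = -51*21² = -51*441 = -22491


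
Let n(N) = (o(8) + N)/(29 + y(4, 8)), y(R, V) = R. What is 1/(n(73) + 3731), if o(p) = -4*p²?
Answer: 11/40980 ≈ 0.00026842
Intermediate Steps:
n(N) = -256/33 + N/33 (n(N) = (-4*8² + N)/(29 + 4) = (-4*64 + N)/33 = (-256 + N)*(1/33) = -256/33 + N/33)
1/(n(73) + 3731) = 1/((-256/33 + (1/33)*73) + 3731) = 1/((-256/33 + 73/33) + 3731) = 1/(-61/11 + 3731) = 1/(40980/11) = 11/40980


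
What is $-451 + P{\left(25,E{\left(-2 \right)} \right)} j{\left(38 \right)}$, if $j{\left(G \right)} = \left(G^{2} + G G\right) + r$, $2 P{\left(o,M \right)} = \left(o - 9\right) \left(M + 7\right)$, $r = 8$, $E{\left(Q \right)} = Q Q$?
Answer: $254397$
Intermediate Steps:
$E{\left(Q \right)} = Q^{2}$
$P{\left(o,M \right)} = \frac{\left(-9 + o\right) \left(7 + M\right)}{2}$ ($P{\left(o,M \right)} = \frac{\left(o - 9\right) \left(M + 7\right)}{2} = \frac{\left(-9 + o\right) \left(7 + M\right)}{2}$)
$j{\left(G \right)} = 8 + 2 G^{2}$ ($j{\left(G \right)} = \left(G^{2} + G G\right) + 8 = \left(G^{2} + G^{2}\right) + 8 = 2 G^{2} + 8 = 8 + 2 G^{2}$)
$-451 + P{\left(25,E{\left(-2 \right)} \right)} j{\left(38 \right)} = -451 + \left(- \frac{63}{2} - \frac{9 \left(-2\right)^{2}}{2} + \frac{7}{2} \cdot 25 + \frac{1}{2} \left(-2\right)^{2} \cdot 25\right) \left(8 + 2 \cdot 38^{2}\right) = -451 + \left(- \frac{63}{2} - 18 + \frac{175}{2} + \frac{1}{2} \cdot 4 \cdot 25\right) \left(8 + 2 \cdot 1444\right) = -451 + \left(- \frac{63}{2} - 18 + \frac{175}{2} + 50\right) \left(8 + 2888\right) = -451 + 88 \cdot 2896 = -451 + 254848 = 254397$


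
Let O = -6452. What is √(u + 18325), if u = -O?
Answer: 3*√2753 ≈ 157.41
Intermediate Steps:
u = 6452 (u = -1*(-6452) = 6452)
√(u + 18325) = √(6452 + 18325) = √24777 = 3*√2753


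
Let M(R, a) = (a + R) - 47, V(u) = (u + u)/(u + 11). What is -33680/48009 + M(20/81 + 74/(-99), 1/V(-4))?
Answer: -5598194143/114069384 ≈ -49.077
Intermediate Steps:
V(u) = 2*u/(11 + u) (V(u) = (2*u)/(11 + u) = 2*u/(11 + u))
M(R, a) = -47 + R + a (M(R, a) = (R + a) - 47 = -47 + R + a)
-33680/48009 + M(20/81 + 74/(-99), 1/V(-4)) = -33680/48009 + (-47 + (20/81 + 74/(-99)) + 1/(2*(-4)/(11 - 4))) = -33680*1/48009 + (-47 + (20*(1/81) + 74*(-1/99)) + 1/(2*(-4)/7)) = -33680/48009 + (-47 + (20/81 - 74/99) + 1/(2*(-4)*(⅐))) = -33680/48009 + (-47 - 446/891 + 1/(-8/7)) = -33680/48009 + (-47 - 446/891 - 7/8) = -33680/48009 - 344821/7128 = -5598194143/114069384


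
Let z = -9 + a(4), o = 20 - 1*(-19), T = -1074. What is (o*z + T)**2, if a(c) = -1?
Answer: 2143296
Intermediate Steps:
o = 39 (o = 20 + 19 = 39)
z = -10 (z = -9 - 1 = -10)
(o*z + T)**2 = (39*(-10) - 1074)**2 = (-390 - 1074)**2 = (-1464)**2 = 2143296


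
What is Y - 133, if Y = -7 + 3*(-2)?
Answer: -146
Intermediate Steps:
Y = -13 (Y = -7 - 6 = -13)
Y - 133 = -13 - 133 = -146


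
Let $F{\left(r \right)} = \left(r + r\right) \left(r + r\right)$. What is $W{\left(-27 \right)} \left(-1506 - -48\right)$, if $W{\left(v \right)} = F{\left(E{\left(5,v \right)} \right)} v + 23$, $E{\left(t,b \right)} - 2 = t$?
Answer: $7682202$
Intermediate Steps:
$E{\left(t,b \right)} = 2 + t$
$F{\left(r \right)} = 4 r^{2}$ ($F{\left(r \right)} = 2 r 2 r = 4 r^{2}$)
$W{\left(v \right)} = 23 + 196 v$ ($W{\left(v \right)} = 4 \left(2 + 5\right)^{2} v + 23 = 4 \cdot 7^{2} v + 23 = 4 \cdot 49 v + 23 = 196 v + 23 = 23 + 196 v$)
$W{\left(-27 \right)} \left(-1506 - -48\right) = \left(23 + 196 \left(-27\right)\right) \left(-1506 - -48\right) = \left(23 - 5292\right) \left(-1506 + 48\right) = \left(-5269\right) \left(-1458\right) = 7682202$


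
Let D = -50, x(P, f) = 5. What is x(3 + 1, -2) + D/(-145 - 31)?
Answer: 465/88 ≈ 5.2841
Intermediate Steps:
x(3 + 1, -2) + D/(-145 - 31) = 5 - 50/(-145 - 31) = 5 - 50/(-176) = 5 - 1/176*(-50) = 5 + 25/88 = 465/88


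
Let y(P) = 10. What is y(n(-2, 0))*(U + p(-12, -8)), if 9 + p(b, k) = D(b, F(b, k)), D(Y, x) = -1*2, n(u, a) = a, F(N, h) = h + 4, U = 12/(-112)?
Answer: -1555/14 ≈ -111.07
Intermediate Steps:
U = -3/28 (U = 12*(-1/112) = -3/28 ≈ -0.10714)
F(N, h) = 4 + h
D(Y, x) = -2
p(b, k) = -11 (p(b, k) = -9 - 2 = -11)
y(n(-2, 0))*(U + p(-12, -8)) = 10*(-3/28 - 11) = 10*(-311/28) = -1555/14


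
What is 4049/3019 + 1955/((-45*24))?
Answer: -305845/652104 ≈ -0.46901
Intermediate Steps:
4049/3019 + 1955/((-45*24)) = 4049*(1/3019) + 1955/(-1080) = 4049/3019 + 1955*(-1/1080) = 4049/3019 - 391/216 = -305845/652104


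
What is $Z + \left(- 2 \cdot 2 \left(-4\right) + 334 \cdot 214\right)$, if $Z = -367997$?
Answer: $-296505$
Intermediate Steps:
$Z + \left(- 2 \cdot 2 \left(-4\right) + 334 \cdot 214\right) = -367997 + \left(- 2 \cdot 2 \left(-4\right) + 334 \cdot 214\right) = -367997 + \left(\left(-2\right) \left(-8\right) + 71476\right) = -367997 + \left(16 + 71476\right) = -367997 + 71492 = -296505$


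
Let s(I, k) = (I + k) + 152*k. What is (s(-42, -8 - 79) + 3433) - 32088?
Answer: -42008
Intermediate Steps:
s(I, k) = I + 153*k
(s(-42, -8 - 79) + 3433) - 32088 = ((-42 + 153*(-8 - 79)) + 3433) - 32088 = ((-42 + 153*(-87)) + 3433) - 32088 = ((-42 - 13311) + 3433) - 32088 = (-13353 + 3433) - 32088 = -9920 - 32088 = -42008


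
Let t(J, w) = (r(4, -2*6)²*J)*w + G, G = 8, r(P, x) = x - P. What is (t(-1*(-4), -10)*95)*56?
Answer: -54434240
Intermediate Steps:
t(J, w) = 8 + 256*J*w (t(J, w) = ((-2*6 - 1*4)²*J)*w + 8 = ((-12 - 4)²*J)*w + 8 = ((-16)²*J)*w + 8 = (256*J)*w + 8 = 256*J*w + 8 = 8 + 256*J*w)
(t(-1*(-4), -10)*95)*56 = ((8 + 256*(-1*(-4))*(-10))*95)*56 = ((8 + 256*4*(-10))*95)*56 = ((8 - 10240)*95)*56 = -10232*95*56 = -972040*56 = -54434240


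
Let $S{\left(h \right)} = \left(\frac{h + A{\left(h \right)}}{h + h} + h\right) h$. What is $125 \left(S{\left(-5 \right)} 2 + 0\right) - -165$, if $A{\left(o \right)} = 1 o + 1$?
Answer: $5290$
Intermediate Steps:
$A{\left(o \right)} = 1 + o$ ($A{\left(o \right)} = o + 1 = 1 + o$)
$S{\left(h \right)} = h \left(h + \frac{1 + 2 h}{2 h}\right)$ ($S{\left(h \right)} = \left(\frac{h + \left(1 + h\right)}{h + h} + h\right) h = \left(\frac{1 + 2 h}{2 h} + h\right) h = \left(h + \frac{1 + 2 h}{2 h}\right) h = h \left(h + \frac{1 + 2 h}{2 h}\right)$)
$125 \left(S{\left(-5 \right)} 2 + 0\right) - -165 = 125 \left(\left(\frac{1}{2} - 5 + \left(-5\right)^{2}\right) 2 + 0\right) - -165 = 125 \left(\left(\frac{1}{2} - 5 + 25\right) 2 + 0\right) + 165 = 125 \left(\frac{41}{2} \cdot 2 + 0\right) + 165 = 125 \left(41 + 0\right) + 165 = 125 \cdot 41 + 165 = 5125 + 165 = 5290$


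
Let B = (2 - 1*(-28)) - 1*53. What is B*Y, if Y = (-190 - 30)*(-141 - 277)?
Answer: -2115080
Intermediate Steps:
B = -23 (B = (2 + 28) - 53 = 30 - 53 = -23)
Y = 91960 (Y = -220*(-418) = 91960)
B*Y = -23*91960 = -2115080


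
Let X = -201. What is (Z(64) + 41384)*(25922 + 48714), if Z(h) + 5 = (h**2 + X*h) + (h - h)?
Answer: 2433954596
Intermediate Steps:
Z(h) = -5 + h**2 - 201*h (Z(h) = -5 + ((h**2 - 201*h) + (h - h)) = -5 + ((h**2 - 201*h) + 0) = -5 + (h**2 - 201*h) = -5 + h**2 - 201*h)
(Z(64) + 41384)*(25922 + 48714) = ((-5 + 64**2 - 201*64) + 41384)*(25922 + 48714) = ((-5 + 4096 - 12864) + 41384)*74636 = (-8773 + 41384)*74636 = 32611*74636 = 2433954596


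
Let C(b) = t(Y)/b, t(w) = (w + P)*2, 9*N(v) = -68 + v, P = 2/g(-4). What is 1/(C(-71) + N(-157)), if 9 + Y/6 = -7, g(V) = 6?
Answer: -213/4751 ≈ -0.044833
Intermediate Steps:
P = ⅓ (P = 2/6 = 2*(⅙) = ⅓ ≈ 0.33333)
Y = -96 (Y = -54 + 6*(-7) = -54 - 42 = -96)
N(v) = -68/9 + v/9 (N(v) = (-68 + v)/9 = -68/9 + v/9)
t(w) = ⅔ + 2*w (t(w) = (w + ⅓)*2 = (⅓ + w)*2 = ⅔ + 2*w)
C(b) = -574/(3*b) (C(b) = (⅔ + 2*(-96))/b = (⅔ - 192)/b = -574/(3*b))
1/(C(-71) + N(-157)) = 1/(-574/3/(-71) + (-68/9 + (⅑)*(-157))) = 1/(-574/3*(-1/71) + (-68/9 - 157/9)) = 1/(574/213 - 25) = 1/(-4751/213) = -213/4751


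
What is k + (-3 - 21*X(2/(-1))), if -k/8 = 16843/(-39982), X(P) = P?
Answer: 847021/19991 ≈ 42.370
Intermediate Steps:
k = 67372/19991 (k = -134744/(-39982) = -134744*(-1)/39982 = -8*(-16843/39982) = 67372/19991 ≈ 3.3701)
k + (-3 - 21*X(2/(-1))) = 67372/19991 + (-3 - 42/(-1)) = 67372/19991 + (-3 - 42*(-1)) = 67372/19991 + (-3 - 21*(-2)) = 67372/19991 + (-3 + 42) = 67372/19991 + 39 = 847021/19991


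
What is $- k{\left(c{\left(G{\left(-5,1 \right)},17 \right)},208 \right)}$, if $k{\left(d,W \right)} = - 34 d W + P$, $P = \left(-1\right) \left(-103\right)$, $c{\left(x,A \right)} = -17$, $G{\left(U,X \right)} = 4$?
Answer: $-120327$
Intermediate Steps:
$P = 103$
$k{\left(d,W \right)} = 103 - 34 W d$ ($k{\left(d,W \right)} = - 34 d W + 103 = - 34 W d + 103 = 103 - 34 W d$)
$- k{\left(c{\left(G{\left(-5,1 \right)},17 \right)},208 \right)} = - (103 - 7072 \left(-17\right)) = - (103 + 120224) = \left(-1\right) 120327 = -120327$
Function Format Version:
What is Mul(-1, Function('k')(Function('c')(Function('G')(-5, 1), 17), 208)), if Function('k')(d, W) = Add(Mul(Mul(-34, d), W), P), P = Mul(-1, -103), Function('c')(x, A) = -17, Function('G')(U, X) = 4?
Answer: -120327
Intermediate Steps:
P = 103
Function('k')(d, W) = Add(103, Mul(-34, W, d)) (Function('k')(d, W) = Add(Mul(Mul(-34, d), W), 103) = Add(Mul(-34, W, d), 103) = Add(103, Mul(-34, W, d)))
Mul(-1, Function('k')(Function('c')(Function('G')(-5, 1), 17), 208)) = Mul(-1, Add(103, Mul(-34, 208, -17))) = Mul(-1, Add(103, 120224)) = Mul(-1, 120327) = -120327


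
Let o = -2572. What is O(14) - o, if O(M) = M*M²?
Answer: 5316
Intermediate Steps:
O(M) = M³
O(14) - o = 14³ - 1*(-2572) = 2744 + 2572 = 5316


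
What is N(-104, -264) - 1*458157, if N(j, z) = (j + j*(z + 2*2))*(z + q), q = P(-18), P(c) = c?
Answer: -8054109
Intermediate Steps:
q = -18
N(j, z) = (-18 + z)*(j + j*(4 + z)) (N(j, z) = (j + j*(z + 2*2))*(z - 18) = (j + j*(z + 4))*(-18 + z) = (j + j*(4 + z))*(-18 + z) = (-18 + z)*(j + j*(4 + z)))
N(-104, -264) - 1*458157 = -104*(-90 + (-264)² - 13*(-264)) - 1*458157 = -104*(-90 + 69696 + 3432) - 458157 = -104*73038 - 458157 = -7595952 - 458157 = -8054109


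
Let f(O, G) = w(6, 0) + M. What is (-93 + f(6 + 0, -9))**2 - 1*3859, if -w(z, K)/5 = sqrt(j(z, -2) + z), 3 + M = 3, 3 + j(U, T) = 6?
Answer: 7805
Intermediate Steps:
j(U, T) = 3 (j(U, T) = -3 + 6 = 3)
M = 0 (M = -3 + 3 = 0)
w(z, K) = -5*sqrt(3 + z)
f(O, G) = -15 (f(O, G) = -5*sqrt(3 + 6) + 0 = -5*sqrt(9) + 0 = -5*3 + 0 = -15 + 0 = -15)
(-93 + f(6 + 0, -9))**2 - 1*3859 = (-93 - 15)**2 - 1*3859 = (-108)**2 - 3859 = 11664 - 3859 = 7805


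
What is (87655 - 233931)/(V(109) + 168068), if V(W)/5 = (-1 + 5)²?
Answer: -36569/42037 ≈ -0.86992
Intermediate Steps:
V(W) = 80 (V(W) = 5*(-1 + 5)² = 5*4² = 5*16 = 80)
(87655 - 233931)/(V(109) + 168068) = (87655 - 233931)/(80 + 168068) = -146276/168148 = -146276*1/168148 = -36569/42037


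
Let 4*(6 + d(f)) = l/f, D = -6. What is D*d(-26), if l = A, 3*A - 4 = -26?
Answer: 925/26 ≈ 35.577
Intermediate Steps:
A = -22/3 (A = 4/3 + (⅓)*(-26) = 4/3 - 26/3 = -22/3 ≈ -7.3333)
l = -22/3 ≈ -7.3333
d(f) = -6 - 11/(6*f) (d(f) = -6 + (-22/(3*f))/4 = -6 - 11/(6*f))
D*d(-26) = -6*(-6 - 11/6/(-26)) = -6*(-6 - 11/6*(-1/26)) = -6*(-6 + 11/156) = -6*(-925/156) = 925/26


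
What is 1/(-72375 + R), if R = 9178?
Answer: -1/63197 ≈ -1.5824e-5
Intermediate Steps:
1/(-72375 + R) = 1/(-72375 + 9178) = 1/(-63197) = -1/63197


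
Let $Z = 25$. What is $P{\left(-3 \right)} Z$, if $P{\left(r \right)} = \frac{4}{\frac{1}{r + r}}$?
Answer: $-600$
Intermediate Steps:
$P{\left(r \right)} = 8 r$ ($P{\left(r \right)} = \frac{4}{\frac{1}{2 r}} = \frac{4}{\frac{1}{2} \frac{1}{r}} = 4 \cdot 2 r = 8 r$)
$P{\left(-3 \right)} Z = 8 \left(-3\right) 25 = \left(-24\right) 25 = -600$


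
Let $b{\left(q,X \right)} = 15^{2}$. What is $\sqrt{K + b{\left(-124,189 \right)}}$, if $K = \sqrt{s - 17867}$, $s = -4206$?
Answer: $\sqrt{225 + i \sqrt{22073}} \approx 15.726 + 4.7236 i$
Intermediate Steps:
$K = i \sqrt{22073}$ ($K = \sqrt{-4206 - 17867} = \sqrt{-22073} = i \sqrt{22073} \approx 148.57 i$)
$b{\left(q,X \right)} = 225$
$\sqrt{K + b{\left(-124,189 \right)}} = \sqrt{i \sqrt{22073} + 225} = \sqrt{225 + i \sqrt{22073}}$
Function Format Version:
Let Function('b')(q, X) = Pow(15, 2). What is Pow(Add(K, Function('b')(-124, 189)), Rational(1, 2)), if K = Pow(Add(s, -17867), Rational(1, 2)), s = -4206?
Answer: Pow(Add(225, Mul(I, Pow(22073, Rational(1, 2)))), Rational(1, 2)) ≈ Add(15.726, Mul(4.7236, I))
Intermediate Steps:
K = Mul(I, Pow(22073, Rational(1, 2))) (K = Pow(Add(-4206, -17867), Rational(1, 2)) = Pow(-22073, Rational(1, 2)) = Mul(I, Pow(22073, Rational(1, 2))) ≈ Mul(148.57, I))
Function('b')(q, X) = 225
Pow(Add(K, Function('b')(-124, 189)), Rational(1, 2)) = Pow(Add(Mul(I, Pow(22073, Rational(1, 2))), 225), Rational(1, 2)) = Pow(Add(225, Mul(I, Pow(22073, Rational(1, 2)))), Rational(1, 2))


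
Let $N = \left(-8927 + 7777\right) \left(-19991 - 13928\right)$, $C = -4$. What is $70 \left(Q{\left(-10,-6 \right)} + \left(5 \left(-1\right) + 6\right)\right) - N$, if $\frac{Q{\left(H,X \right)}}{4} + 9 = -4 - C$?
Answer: $-39009300$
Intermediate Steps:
$Q{\left(H,X \right)} = -36$ ($Q{\left(H,X \right)} = -36 + 4 \left(-4 - -4\right) = -36 + 4 \left(-4 + 4\right) = -36 + 4 \cdot 0 = -36 + 0 = -36$)
$N = 39006850$ ($N = \left(-1150\right) \left(-33919\right) = 39006850$)
$70 \left(Q{\left(-10,-6 \right)} + \left(5 \left(-1\right) + 6\right)\right) - N = 70 \left(-36 + \left(5 \left(-1\right) + 6\right)\right) - 39006850 = 70 \left(-36 + \left(-5 + 6\right)\right) - 39006850 = 70 \left(-36 + 1\right) - 39006850 = 70 \left(-35\right) - 39006850 = -2450 - 39006850 = -39009300$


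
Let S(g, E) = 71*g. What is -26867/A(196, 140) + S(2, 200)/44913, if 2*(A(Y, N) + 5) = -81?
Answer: 2413368064/4087083 ≈ 590.49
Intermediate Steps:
A(Y, N) = -91/2 (A(Y, N) = -5 + (½)*(-81) = -5 - 81/2 = -91/2)
-26867/A(196, 140) + S(2, 200)/44913 = -26867/(-91/2) + (71*2)/44913 = -26867*(-2/91) + 142*(1/44913) = 53734/91 + 142/44913 = 2413368064/4087083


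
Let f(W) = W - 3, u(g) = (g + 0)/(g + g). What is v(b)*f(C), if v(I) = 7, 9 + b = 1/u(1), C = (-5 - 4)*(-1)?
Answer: 42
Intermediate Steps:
u(g) = ½ (u(g) = g/((2*g)) = g*(1/(2*g)) = ½)
C = 9 (C = -9*(-1) = 9)
f(W) = -3 + W
b = -7 (b = -9 + 1/(½) = -9 + 2 = -7)
v(b)*f(C) = 7*(-3 + 9) = 7*6 = 42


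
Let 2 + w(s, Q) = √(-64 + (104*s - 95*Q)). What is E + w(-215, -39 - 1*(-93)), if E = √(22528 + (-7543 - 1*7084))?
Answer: -2 + √7901 + I*√27554 ≈ 86.888 + 165.99*I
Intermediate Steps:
w(s, Q) = -2 + √(-64 - 95*Q + 104*s) (w(s, Q) = -2 + √(-64 + (104*s - 95*Q)) = -2 + √(-64 + (-95*Q + 104*s)) = -2 + √(-64 - 95*Q + 104*s))
E = √7901 (E = √(22528 + (-7543 - 7084)) = √(22528 - 14627) = √7901 ≈ 88.888)
E + w(-215, -39 - 1*(-93)) = √7901 + (-2 + √(-64 - 95*(-39 - 1*(-93)) + 104*(-215))) = √7901 + (-2 + √(-64 - 95*(-39 + 93) - 22360)) = √7901 + (-2 + √(-64 - 95*54 - 22360)) = √7901 + (-2 + √(-64 - 5130 - 22360)) = √7901 + (-2 + √(-27554)) = √7901 + (-2 + I*√27554) = -2 + √7901 + I*√27554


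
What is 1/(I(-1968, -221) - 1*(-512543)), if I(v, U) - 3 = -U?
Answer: 1/512767 ≈ 1.9502e-6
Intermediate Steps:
I(v, U) = 3 - U
1/(I(-1968, -221) - 1*(-512543)) = 1/((3 - 1*(-221)) - 1*(-512543)) = 1/((3 + 221) + 512543) = 1/(224 + 512543) = 1/512767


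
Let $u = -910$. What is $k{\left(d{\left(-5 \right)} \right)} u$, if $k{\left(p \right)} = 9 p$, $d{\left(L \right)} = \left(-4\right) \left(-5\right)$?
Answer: $-163800$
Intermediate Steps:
$d{\left(L \right)} = 20$
$k{\left(d{\left(-5 \right)} \right)} u = 9 \cdot 20 \left(-910\right) = 180 \left(-910\right) = -163800$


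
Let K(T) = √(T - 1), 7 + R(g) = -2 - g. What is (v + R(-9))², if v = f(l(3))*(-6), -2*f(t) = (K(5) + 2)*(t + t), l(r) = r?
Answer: 5184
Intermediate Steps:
R(g) = -9 - g (R(g) = -7 + (-2 - g) = -9 - g)
K(T) = √(-1 + T)
f(t) = -4*t (f(t) = -(√(-1 + 5) + 2)*(t + t)/2 = -(√4 + 2)*2*t/2 = -(2 + 2)*2*t/2 = -2*2*t = -4*t)
v = 72 (v = -4*3*(-6) = -12*(-6) = 72)
(v + R(-9))² = (72 + (-9 - 1*(-9)))² = (72 + (-9 + 9))² = (72 + 0)² = 72² = 5184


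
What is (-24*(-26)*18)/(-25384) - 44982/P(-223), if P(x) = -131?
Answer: 142543962/415663 ≈ 342.93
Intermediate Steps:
(-24*(-26)*18)/(-25384) - 44982/P(-223) = (-24*(-26)*18)/(-25384) - 44982/(-131) = (624*18)*(-1/25384) - 44982*(-1/131) = 11232*(-1/25384) + 44982/131 = -1404/3173 + 44982/131 = 142543962/415663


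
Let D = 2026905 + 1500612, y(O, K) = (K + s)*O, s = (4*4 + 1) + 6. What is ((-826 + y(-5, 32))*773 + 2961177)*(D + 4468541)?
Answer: 16872513970032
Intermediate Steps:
s = 23 (s = (16 + 1) + 6 = 17 + 6 = 23)
y(O, K) = O*(23 + K) (y(O, K) = (K + 23)*O = (23 + K)*O = O*(23 + K))
D = 3527517
((-826 + y(-5, 32))*773 + 2961177)*(D + 4468541) = ((-826 - 5*(23 + 32))*773 + 2961177)*(3527517 + 4468541) = ((-826 - 5*55)*773 + 2961177)*7996058 = ((-826 - 275)*773 + 2961177)*7996058 = (-1101*773 + 2961177)*7996058 = (-851073 + 2961177)*7996058 = 2110104*7996058 = 16872513970032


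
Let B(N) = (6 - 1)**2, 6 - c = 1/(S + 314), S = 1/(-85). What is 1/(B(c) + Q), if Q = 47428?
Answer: 1/47453 ≈ 2.1073e-5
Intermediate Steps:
S = -1/85 ≈ -0.011765
c = 160049/26689 (c = 6 - 1/(-1/85 + 314) = 6 - 1/26689/85 = 6 - 1*85/26689 = 6 - 85/26689 = 160049/26689 ≈ 5.9968)
B(N) = 25 (B(N) = 5**2 = 25)
1/(B(c) + Q) = 1/(25 + 47428) = 1/47453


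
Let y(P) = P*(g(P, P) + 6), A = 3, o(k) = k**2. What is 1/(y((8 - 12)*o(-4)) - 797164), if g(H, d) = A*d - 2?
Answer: -1/785132 ≈ -1.2737e-6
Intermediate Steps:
g(H, d) = -2 + 3*d (g(H, d) = 3*d - 2 = -2 + 3*d)
y(P) = P*(4 + 3*P) (y(P) = P*((-2 + 3*P) + 6) = P*(4 + 3*P))
1/(y((8 - 12)*o(-4)) - 797164) = 1/(((8 - 12)*(-4)**2)*(4 + 3*((8 - 12)*(-4)**2)) - 797164) = 1/((-4*16)*(4 + 3*(-4*16)) - 797164) = 1/(-64*(4 + 3*(-64)) - 797164) = 1/(-64*(4 - 192) - 797164) = 1/(-64*(-188) - 797164) = 1/(12032 - 797164) = 1/(-785132) = -1/785132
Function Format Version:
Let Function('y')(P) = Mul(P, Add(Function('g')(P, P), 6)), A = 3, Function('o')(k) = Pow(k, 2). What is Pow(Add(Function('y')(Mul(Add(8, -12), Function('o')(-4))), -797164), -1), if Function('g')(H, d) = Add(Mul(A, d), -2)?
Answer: Rational(-1, 785132) ≈ -1.2737e-6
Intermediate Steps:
Function('g')(H, d) = Add(-2, Mul(3, d)) (Function('g')(H, d) = Add(Mul(3, d), -2) = Add(-2, Mul(3, d)))
Function('y')(P) = Mul(P, Add(4, Mul(3, P))) (Function('y')(P) = Mul(P, Add(Add(-2, Mul(3, P)), 6)) = Mul(P, Add(4, Mul(3, P))))
Pow(Add(Function('y')(Mul(Add(8, -12), Function('o')(-4))), -797164), -1) = Pow(Add(Mul(Mul(Add(8, -12), Pow(-4, 2)), Add(4, Mul(3, Mul(Add(8, -12), Pow(-4, 2))))), -797164), -1) = Pow(Add(Mul(Mul(-4, 16), Add(4, Mul(3, Mul(-4, 16)))), -797164), -1) = Pow(Add(Mul(-64, Add(4, Mul(3, -64))), -797164), -1) = Pow(Add(Mul(-64, Add(4, -192)), -797164), -1) = Pow(Add(Mul(-64, -188), -797164), -1) = Pow(Add(12032, -797164), -1) = Pow(-785132, -1) = Rational(-1, 785132)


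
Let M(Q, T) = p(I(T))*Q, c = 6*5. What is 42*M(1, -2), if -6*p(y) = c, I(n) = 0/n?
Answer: -210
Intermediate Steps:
I(n) = 0
c = 30
p(y) = -5 (p(y) = -1/6*30 = -5)
M(Q, T) = -5*Q
42*M(1, -2) = 42*(-5*1) = 42*(-5) = -210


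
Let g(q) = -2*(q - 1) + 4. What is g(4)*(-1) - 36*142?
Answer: -5110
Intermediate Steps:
g(q) = 6 - 2*q (g(q) = -2*(-1 + q) + 4 = (2 - 2*q) + 4 = 6 - 2*q)
g(4)*(-1) - 36*142 = (6 - 2*4)*(-1) - 36*142 = (6 - 8)*(-1) - 5112 = -2*(-1) - 5112 = 2 - 5112 = -5110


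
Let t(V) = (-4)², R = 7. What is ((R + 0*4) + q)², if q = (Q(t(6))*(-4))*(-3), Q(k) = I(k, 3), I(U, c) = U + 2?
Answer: 49729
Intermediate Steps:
I(U, c) = 2 + U
t(V) = 16
Q(k) = 2 + k
q = 216 (q = ((2 + 16)*(-4))*(-3) = (18*(-4))*(-3) = -72*(-3) = 216)
((R + 0*4) + q)² = ((7 + 0*4) + 216)² = ((7 + 0) + 216)² = (7 + 216)² = 223² = 49729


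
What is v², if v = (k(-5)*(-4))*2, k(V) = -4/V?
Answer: 1024/25 ≈ 40.960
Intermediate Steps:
v = -32/5 (v = (-4/(-5)*(-4))*2 = (-4*(-⅕)*(-4))*2 = ((⅘)*(-4))*2 = -16/5*2 = -32/5 ≈ -6.4000)
v² = (-32/5)² = 1024/25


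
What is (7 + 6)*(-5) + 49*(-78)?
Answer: -3887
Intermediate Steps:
(7 + 6)*(-5) + 49*(-78) = 13*(-5) - 3822 = -65 - 3822 = -3887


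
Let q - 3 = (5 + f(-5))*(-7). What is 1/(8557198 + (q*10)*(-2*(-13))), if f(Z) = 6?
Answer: 1/8537958 ≈ 1.1712e-7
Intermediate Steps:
q = -74 (q = 3 + (5 + 6)*(-7) = 3 + 11*(-7) = 3 - 77 = -74)
1/(8557198 + (q*10)*(-2*(-13))) = 1/(8557198 + (-74*10)*(-2*(-13))) = 1/(8557198 - 740*26) = 1/(8557198 - 19240) = 1/8537958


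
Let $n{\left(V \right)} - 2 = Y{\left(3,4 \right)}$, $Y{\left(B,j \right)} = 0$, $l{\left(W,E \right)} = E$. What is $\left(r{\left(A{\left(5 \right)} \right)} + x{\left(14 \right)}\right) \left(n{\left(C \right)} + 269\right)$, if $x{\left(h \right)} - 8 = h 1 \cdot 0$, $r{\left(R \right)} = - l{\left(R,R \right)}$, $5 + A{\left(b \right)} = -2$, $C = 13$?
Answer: $4065$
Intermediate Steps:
$A{\left(b \right)} = -7$ ($A{\left(b \right)} = -5 - 2 = -7$)
$r{\left(R \right)} = - R$
$n{\left(V \right)} = 2$ ($n{\left(V \right)} = 2 + 0 = 2$)
$x{\left(h \right)} = 8$ ($x{\left(h \right)} = 8 + h 1 \cdot 0 = 8 + h 0 = 8 + 0 = 8$)
$\left(r{\left(A{\left(5 \right)} \right)} + x{\left(14 \right)}\right) \left(n{\left(C \right)} + 269\right) = \left(\left(-1\right) \left(-7\right) + 8\right) \left(2 + 269\right) = \left(7 + 8\right) 271 = 15 \cdot 271 = 4065$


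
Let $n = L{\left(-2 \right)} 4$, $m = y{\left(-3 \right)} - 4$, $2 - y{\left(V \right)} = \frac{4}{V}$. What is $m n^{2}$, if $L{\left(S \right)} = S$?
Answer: $- \frac{128}{3} \approx -42.667$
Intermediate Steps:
$y{\left(V \right)} = 2 - \frac{4}{V}$
$m = - \frac{2}{3}$ ($m = \left(2 - \frac{4}{-3}\right) - 4 = \left(2 - - \frac{4}{3}\right) - 4 = \left(2 + \frac{4}{3}\right) - 4 = \frac{10}{3} - 4 = - \frac{2}{3} \approx -0.66667$)
$n = -8$ ($n = \left(-2\right) 4 = -8$)
$m n^{2} = - \frac{2 \left(-8\right)^{2}}{3} = \left(- \frac{2}{3}\right) 64 = - \frac{128}{3}$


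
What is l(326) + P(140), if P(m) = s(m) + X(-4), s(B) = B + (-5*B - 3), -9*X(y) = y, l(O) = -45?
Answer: -5468/9 ≈ -607.56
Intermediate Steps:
X(y) = -y/9
s(B) = -3 - 4*B (s(B) = B + (-3 - 5*B) = -3 - 4*B)
P(m) = -23/9 - 4*m (P(m) = (-3 - 4*m) - ⅑*(-4) = (-3 - 4*m) + 4/9 = -23/9 - 4*m)
l(326) + P(140) = -45 + (-23/9 - 4*140) = -45 + (-23/9 - 560) = -45 - 5063/9 = -5468/9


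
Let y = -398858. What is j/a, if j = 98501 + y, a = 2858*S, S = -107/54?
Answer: 8109639/152903 ≈ 53.038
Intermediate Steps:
S = -107/54 (S = -107*1/54 = -107/54 ≈ -1.9815)
a = -152903/27 (a = 2858*(-107/54) = -152903/27 ≈ -5663.1)
j = -300357 (j = 98501 - 398858 = -300357)
j/a = -300357/(-152903/27) = -300357*(-27/152903) = 8109639/152903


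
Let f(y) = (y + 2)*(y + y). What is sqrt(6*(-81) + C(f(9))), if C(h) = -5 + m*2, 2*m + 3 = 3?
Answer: I*sqrt(491) ≈ 22.159*I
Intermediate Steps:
m = 0 (m = -3/2 + (1/2)*3 = -3/2 + 3/2 = 0)
f(y) = 2*y*(2 + y) (f(y) = (2 + y)*(2*y) = 2*y*(2 + y))
C(h) = -5 (C(h) = -5 + 0*2 = -5 + 0 = -5)
sqrt(6*(-81) + C(f(9))) = sqrt(6*(-81) - 5) = sqrt(-486 - 5) = sqrt(-491) = I*sqrt(491)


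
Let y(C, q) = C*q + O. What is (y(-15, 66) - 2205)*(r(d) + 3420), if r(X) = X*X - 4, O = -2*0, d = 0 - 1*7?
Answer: -11070675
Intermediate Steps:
d = -7 (d = 0 - 7 = -7)
O = 0
r(X) = -4 + X² (r(X) = X² - 4 = -4 + X²)
y(C, q) = C*q (y(C, q) = C*q + 0 = C*q)
(y(-15, 66) - 2205)*(r(d) + 3420) = (-15*66 - 2205)*((-4 + (-7)²) + 3420) = (-990 - 2205)*((-4 + 49) + 3420) = -3195*(45 + 3420) = -3195*3465 = -11070675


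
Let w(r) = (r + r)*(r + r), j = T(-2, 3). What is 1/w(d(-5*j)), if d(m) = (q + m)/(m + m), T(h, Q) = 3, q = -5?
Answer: 9/16 ≈ 0.56250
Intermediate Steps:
j = 3
d(m) = (-5 + m)/(2*m) (d(m) = (-5 + m)/(m + m) = (-5 + m)/((2*m)) = (-5 + m)*(1/(2*m)) = (-5 + m)/(2*m))
w(r) = 4*r² (w(r) = (2*r)*(2*r) = 4*r²)
1/w(d(-5*j)) = 1/(4*((-5 - 5*3)/(2*((-5*3))))²) = 1/(4*((½)*(-5 - 15)/(-15))²) = 1/(4*((½)*(-1/15)*(-20))²) = 1/(4*(⅔)²) = 1/(4*(4/9)) = 1/(16/9) = 9/16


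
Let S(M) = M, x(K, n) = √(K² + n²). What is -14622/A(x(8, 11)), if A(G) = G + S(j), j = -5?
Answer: -7311/16 - 7311*√185/80 ≈ -1699.9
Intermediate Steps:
A(G) = -5 + G (A(G) = G - 5 = -5 + G)
-14622/A(x(8, 11)) = -14622/(-5 + √(8² + 11²)) = -14622/(-5 + √(64 + 121)) = -14622/(-5 + √185)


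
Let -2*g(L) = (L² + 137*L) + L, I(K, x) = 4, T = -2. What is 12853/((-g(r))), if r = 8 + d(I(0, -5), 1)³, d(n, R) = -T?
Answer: 12853/1232 ≈ 10.433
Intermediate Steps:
d(n, R) = 2 (d(n, R) = -1*(-2) = 2)
r = 16 (r = 8 + 2³ = 8 + 8 = 16)
g(L) = -69*L - L²/2 (g(L) = -((L² + 137*L) + L)/2 = -(L² + 138*L)/2 = -69*L - L²/2)
12853/((-g(r))) = 12853/((-(-1)*16*(138 + 16)/2)) = 12853/((-(-1)*16*154/2)) = 12853/((-1*(-1232))) = 12853/1232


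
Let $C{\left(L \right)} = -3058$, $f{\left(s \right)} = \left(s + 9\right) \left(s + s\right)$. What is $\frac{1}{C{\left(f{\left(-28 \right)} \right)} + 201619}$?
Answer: $\frac{1}{198561} \approx 5.0362 \cdot 10^{-6}$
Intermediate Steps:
$f{\left(s \right)} = 2 s \left(9 + s\right)$ ($f{\left(s \right)} = \left(9 + s\right) 2 s = 2 s \left(9 + s\right)$)
$\frac{1}{C{\left(f{\left(-28 \right)} \right)} + 201619} = \frac{1}{-3058 + 201619} = \frac{1}{198561}$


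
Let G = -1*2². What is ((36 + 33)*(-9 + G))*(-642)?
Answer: 575874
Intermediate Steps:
G = -4 (G = -1*4 = -4)
((36 + 33)*(-9 + G))*(-642) = ((36 + 33)*(-9 - 4))*(-642) = (69*(-13))*(-642) = -897*(-642) = 575874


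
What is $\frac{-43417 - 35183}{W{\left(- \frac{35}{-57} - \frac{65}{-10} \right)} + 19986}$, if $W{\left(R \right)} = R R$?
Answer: $- \frac{1021485600}{260395777} \approx -3.9228$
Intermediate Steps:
$W{\left(R \right)} = R^{2}$
$\frac{-43417 - 35183}{W{\left(- \frac{35}{-57} - \frac{65}{-10} \right)} + 19986} = \frac{-43417 - 35183}{\left(- \frac{35}{-57} - \frac{65}{-10}\right)^{2} + 19986} = - \frac{78600}{\left(\left(-35\right) \left(- \frac{1}{57}\right) - - \frac{13}{2}\right)^{2} + 19986} = - \frac{78600}{\left(\frac{35}{57} + \frac{13}{2}\right)^{2} + 19986} = - \frac{78600}{\left(\frac{811}{114}\right)^{2} + 19986} = - \frac{78600}{\frac{657721}{12996} + 19986} = - \frac{78600}{\frac{260395777}{12996}} = \left(-78600\right) \frac{12996}{260395777} = - \frac{1021485600}{260395777}$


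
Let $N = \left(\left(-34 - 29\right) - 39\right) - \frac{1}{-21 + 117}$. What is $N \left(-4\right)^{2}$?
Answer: $- \frac{9793}{6} \approx -1632.2$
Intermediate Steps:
$N = - \frac{9793}{96}$ ($N = \left(-63 - 39\right) - \frac{1}{96} = -102 - \frac{1}{96} = - \frac{9793}{96} \approx -102.01$)
$N \left(-4\right)^{2} = - \frac{9793 \left(-4\right)^{2}}{96} = \left(- \frac{9793}{96}\right) 16 = - \frac{9793}{6}$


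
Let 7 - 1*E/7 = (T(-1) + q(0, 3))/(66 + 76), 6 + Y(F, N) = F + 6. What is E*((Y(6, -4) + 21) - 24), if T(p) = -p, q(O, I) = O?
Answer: 20853/142 ≈ 146.85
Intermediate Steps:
Y(F, N) = F (Y(F, N) = -6 + (F + 6) = -6 + (6 + F) = F)
E = 6951/142 (E = 49 - 7*(-1*(-1) + 0)/(66 + 76) = 49 - 7*(1 + 0)/142 = 49 - 7/142 = 6951/142 ≈ 48.951)
E*((Y(6, -4) + 21) - 24) = 6951*((6 + 21) - 24)/142 = 6951*(27 - 24)/142 = (6951/142)*3 = 20853/142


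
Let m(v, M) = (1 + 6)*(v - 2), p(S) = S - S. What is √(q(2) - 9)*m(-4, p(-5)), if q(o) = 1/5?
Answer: -84*I*√55/5 ≈ -124.59*I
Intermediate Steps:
p(S) = 0
q(o) = ⅕ (q(o) = 1*(⅕) = ⅕)
m(v, M) = -14 + 7*v (m(v, M) = 7*(-2 + v) = -14 + 7*v)
√(q(2) - 9)*m(-4, p(-5)) = √(⅕ - 9)*(-14 + 7*(-4)) = √(-44/5)*(-14 - 28) = (2*I*√55/5)*(-42) = -84*I*√55/5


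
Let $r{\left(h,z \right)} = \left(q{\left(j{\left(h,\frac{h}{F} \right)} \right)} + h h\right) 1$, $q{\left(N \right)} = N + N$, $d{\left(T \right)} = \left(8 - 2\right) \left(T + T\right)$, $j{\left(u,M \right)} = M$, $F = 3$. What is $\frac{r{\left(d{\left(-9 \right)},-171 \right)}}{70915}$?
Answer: $\frac{11592}{70915} \approx 0.16346$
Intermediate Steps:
$d{\left(T \right)} = 12 T$ ($d{\left(T \right)} = 6 \cdot 2 T = 12 T$)
$q{\left(N \right)} = 2 N$
$r{\left(h,z \right)} = h^{2} + \frac{2 h}{3}$ ($r{\left(h,z \right)} = \left(2 \frac{h}{3} + h h\right) 1 = \left(2 h \frac{1}{3} + h^{2}\right) 1 = \left(2 \frac{h}{3} + h^{2}\right) 1 = \left(\frac{2 h}{3} + h^{2}\right) 1 = \left(h^{2} + \frac{2 h}{3}\right) 1 = h^{2} + \frac{2 h}{3}$)
$\frac{r{\left(d{\left(-9 \right)},-171 \right)}}{70915} = \frac{\frac{1}{3} \cdot 12 \left(-9\right) \left(2 + 3 \cdot 12 \left(-9\right)\right)}{70915} = \frac{1}{3} \left(-108\right) \left(2 + 3 \left(-108\right)\right) \frac{1}{70915} = \frac{1}{3} \left(-108\right) \left(2 - 324\right) \frac{1}{70915} = \frac{1}{3} \left(-108\right) \left(-322\right) \frac{1}{70915} = 11592 \cdot \frac{1}{70915} = \frac{11592}{70915}$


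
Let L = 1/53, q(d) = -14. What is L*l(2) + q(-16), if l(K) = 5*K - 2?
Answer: -734/53 ≈ -13.849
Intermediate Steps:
l(K) = -2 + 5*K
L = 1/53 ≈ 0.018868
L*l(2) + q(-16) = (-2 + 5*2)/53 - 14 = (-2 + 10)/53 - 14 = (1/53)*8 - 14 = 8/53 - 14 = -734/53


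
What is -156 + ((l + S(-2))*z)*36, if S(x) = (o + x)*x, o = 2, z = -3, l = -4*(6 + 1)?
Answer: 2868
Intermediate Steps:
l = -28 (l = -4*7 = -28)
S(x) = x*(2 + x) (S(x) = (2 + x)*x = x*(2 + x))
-156 + ((l + S(-2))*z)*36 = -156 + ((-28 - 2*(2 - 2))*(-3))*36 = -156 + ((-28 - 2*0)*(-3))*36 = -156 + ((-28 + 0)*(-3))*36 = -156 - 28*(-3)*36 = -156 + 84*36 = -156 + 3024 = 2868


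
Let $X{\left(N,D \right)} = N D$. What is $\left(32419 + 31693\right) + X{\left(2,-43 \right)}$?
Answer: $64026$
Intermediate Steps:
$X{\left(N,D \right)} = D N$
$\left(32419 + 31693\right) + X{\left(2,-43 \right)} = \left(32419 + 31693\right) - 86 = 64112 - 86 = 64026$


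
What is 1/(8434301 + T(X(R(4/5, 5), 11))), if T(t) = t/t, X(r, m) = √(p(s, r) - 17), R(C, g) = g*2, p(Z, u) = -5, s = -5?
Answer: 1/8434302 ≈ 1.1856e-7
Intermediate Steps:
R(C, g) = 2*g
X(r, m) = I*√22 (X(r, m) = √(-5 - 17) = √(-22) = I*√22)
T(t) = 1
1/(8434301 + T(X(R(4/5, 5), 11))) = 1/(8434301 + 1) = 1/8434302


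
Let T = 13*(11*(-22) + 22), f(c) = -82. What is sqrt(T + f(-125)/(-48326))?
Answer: I*sqrt(1669811636657)/24163 ≈ 53.479*I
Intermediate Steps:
T = -2860 (T = 13*(-242 + 22) = 13*(-220) = -2860)
sqrt(T + f(-125)/(-48326)) = sqrt(-2860 - 82/(-48326)) = sqrt(-2860 - 82*(-1/48326)) = sqrt(-2860 + 41/24163) = sqrt(-69106139/24163) = I*sqrt(1669811636657)/24163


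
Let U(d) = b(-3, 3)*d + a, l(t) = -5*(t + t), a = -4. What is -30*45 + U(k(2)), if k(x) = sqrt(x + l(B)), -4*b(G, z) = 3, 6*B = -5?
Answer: -1354 - sqrt(93)/4 ≈ -1356.4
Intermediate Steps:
B = -5/6 (B = (1/6)*(-5) = -5/6 ≈ -0.83333)
b(G, z) = -3/4 (b(G, z) = -1/4*3 = -3/4)
l(t) = -10*t
k(x) = sqrt(25/3 + x) (k(x) = sqrt(x - 10*(-5/6)) = sqrt(x + 25/3) = sqrt(25/3 + x))
U(d) = -4 - 3*d/4 (U(d) = -3*d/4 - 4 = -4 - 3*d/4)
-30*45 + U(k(2)) = -30*45 + (-4 - sqrt(75 + 9*2)/4) = -1350 + (-4 - sqrt(75 + 18)/4) = -1350 + (-4 - sqrt(93)/4) = -1354 - sqrt(93)/4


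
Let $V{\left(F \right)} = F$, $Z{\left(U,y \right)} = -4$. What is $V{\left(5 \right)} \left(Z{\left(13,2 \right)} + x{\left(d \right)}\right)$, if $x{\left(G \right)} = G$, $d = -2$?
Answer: $-30$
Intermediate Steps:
$V{\left(5 \right)} \left(Z{\left(13,2 \right)} + x{\left(d \right)}\right) = 5 \left(-4 - 2\right) = 5 \left(-6\right) = -30$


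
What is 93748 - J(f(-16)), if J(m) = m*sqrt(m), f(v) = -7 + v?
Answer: 93748 + 23*I*sqrt(23) ≈ 93748.0 + 110.3*I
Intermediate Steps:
J(m) = m**(3/2)
93748 - J(f(-16)) = 93748 - (-7 - 16)**(3/2) = 93748 - (-23)**(3/2) = 93748 - (-23)*I*sqrt(23) = 93748 + 23*I*sqrt(23)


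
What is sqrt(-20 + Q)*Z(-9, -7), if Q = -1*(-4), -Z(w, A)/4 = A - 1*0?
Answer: 112*I ≈ 112.0*I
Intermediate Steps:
Z(w, A) = -4*A (Z(w, A) = -4*(A - 1*0) = -4*(A + 0) = -4*A)
Q = 4
sqrt(-20 + Q)*Z(-9, -7) = sqrt(-20 + 4)*(-4*(-7)) = sqrt(-16)*28 = (4*I)*28 = 112*I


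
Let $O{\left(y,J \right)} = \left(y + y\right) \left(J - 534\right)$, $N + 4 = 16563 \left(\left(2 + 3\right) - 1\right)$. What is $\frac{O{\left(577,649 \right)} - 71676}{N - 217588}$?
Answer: $- \frac{30517}{75670} \approx -0.40329$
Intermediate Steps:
$N = 66248$ ($N = -4 + 16563 \left(\left(2 + 3\right) - 1\right) = -4 + 16563 \left(5 - 1\right) = -4 + 16563 \cdot 4 = -4 + 66252 = 66248$)
$O{\left(y,J \right)} = 2 y \left(-534 + J\right)$
$\frac{O{\left(577,649 \right)} - 71676}{N - 217588} = \frac{2 \cdot 577 \left(-534 + 649\right) - 71676}{66248 - 217588} = \frac{2 \cdot 577 \cdot 115 - 71676}{-151340} = \left(132710 - 71676\right) \left(- \frac{1}{151340}\right) = 61034 \left(- \frac{1}{151340}\right) = - \frac{30517}{75670}$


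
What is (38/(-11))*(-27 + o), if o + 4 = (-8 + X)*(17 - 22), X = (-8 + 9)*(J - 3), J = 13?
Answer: 1558/11 ≈ 141.64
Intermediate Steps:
X = 10 (X = (-8 + 9)*(13 - 3) = 1*10 = 10)
o = -14 (o = -4 + (-8 + 10)*(17 - 22) = -4 + 2*(-5) = -4 - 10 = -14)
(38/(-11))*(-27 + o) = (38/(-11))*(-27 - 14) = (38*(-1/11))*(-41) = -38/11*(-41) = 1558/11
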